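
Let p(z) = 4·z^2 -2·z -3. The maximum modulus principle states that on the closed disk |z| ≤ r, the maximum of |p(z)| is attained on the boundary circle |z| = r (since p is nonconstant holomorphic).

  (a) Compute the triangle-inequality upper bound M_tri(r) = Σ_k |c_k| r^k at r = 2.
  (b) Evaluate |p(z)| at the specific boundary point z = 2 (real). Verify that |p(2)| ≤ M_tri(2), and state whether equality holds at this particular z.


Coefficients: c_0 = -3, c_1 = -2, c_2 = 4. Radius r = 2.
Part (a). Triangle bound: M_tri(r) = Σ_k |c_k| r^k
  = |-3|·2^0 + |-2|·2^1 + |4|·2^2
  = 3 + 4 + 16 = 23.
This bounds M(r) := max_{|z|=r} |p(z)| from above; equality holds iff all terms c_k z^k can be made to align in phase at a single z on |z|=r.
Part (b). At z = 2 (real, on the circle |z| = r):
  p(2) = (-3)·2^0 + (-2)·2^1 + (4)·2^2 = 9.
  |p(2)| = 9.
Check: |p(2)| = 9 ≤ 23 = M_tri(2). ✓ Equality does not hold at z = 2 (the coefficients have mixed signs, so the terms do not all align in phase there).

M_tri(2) = 23; |p(2)| = 9; equality at z=2: no.


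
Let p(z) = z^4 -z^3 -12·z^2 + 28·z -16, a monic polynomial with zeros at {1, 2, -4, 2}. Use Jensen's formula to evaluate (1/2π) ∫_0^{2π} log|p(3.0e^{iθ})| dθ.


Zeros: -4, 1, 2, 2; r = 3.0.
Inside |z| < r: 1, 2, 2. Outside (|z| ≥ r): -4.
p(0) = -16, so log|p(0)| = log(16) = 2.7726.
Apply Jensen: I(r) = log|p(0)| + Σ_k log(r/|z_k|), summed over zeros inside |z| < r.
  log(r/|z_k|) for z_k = 1: log(3.0/1) = 1.0986
  log(r/|z_k|) for z_k = 2: log(3.0/2) = 0.4055
  log(r/|z_k|) for z_k = 2: log(3.0/2) = 0.4055
  Outside zeros (-4) contribute nothing to the Jensen sum.
Sum over inside zeros: 1.9095.
I(r) = log|p(0)| + (inside sum) = 2.7726 + 1.9095 = 4.6821.
Note: since some zeros are outside |z| ≤ r, the simplified n·log(r) form does NOT apply — only the inside zeros contribute.

I(r) ≈ 4.6821.


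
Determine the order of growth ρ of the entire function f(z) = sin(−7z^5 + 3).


Write sin(w) = (e^{iw} ± e^{−iw})/(2 or 2i), so |sin(w)| ≤ e^{|w|}. With w = −7z^5 + 3, |w| ≤ 7r^5 + 3 on |z|=r, giving M(r) ≤ e^{7r^5 + 3} and ρ ≤ 5. For the lower bound, choose z on |z|=r with -7z^5 purely imaginary of modulus 7r^5; then |sin(−7z^5 + 3)| grows like e^{7r^5}/2, so ρ ≥ 5. Hence ρ = 5.
Therefore ρ = 5.

Order ρ = 5.


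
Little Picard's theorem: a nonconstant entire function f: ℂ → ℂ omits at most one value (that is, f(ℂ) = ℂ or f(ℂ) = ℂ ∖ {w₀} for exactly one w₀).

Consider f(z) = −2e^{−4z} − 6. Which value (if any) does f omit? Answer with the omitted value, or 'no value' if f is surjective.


Little Picard bounds the complement of f(ℂ) to at most one point.
e^{−4z} is never zero on ℂ, so -2·e^{−4z} takes every value in ℂ ∖ {0}. Adding -6 shifts the range to ℂ ∖ {-6}. Thus f omits exactly the value -6.

Omitted value: -6.


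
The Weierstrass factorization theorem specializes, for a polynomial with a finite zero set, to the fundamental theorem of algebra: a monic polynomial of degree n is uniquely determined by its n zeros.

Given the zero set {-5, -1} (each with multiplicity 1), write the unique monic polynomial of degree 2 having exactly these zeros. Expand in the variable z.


The polynomial is p(z) = ∏_{α ∈ S} (z − α), where S = {-5, -1}.
Expanding the product yields: p(z) = z^2 + 6·z + 5.
The resulting polynomial has degree 2 and real coefficients as required.

p(z) = z^2 + 6·z + 5.


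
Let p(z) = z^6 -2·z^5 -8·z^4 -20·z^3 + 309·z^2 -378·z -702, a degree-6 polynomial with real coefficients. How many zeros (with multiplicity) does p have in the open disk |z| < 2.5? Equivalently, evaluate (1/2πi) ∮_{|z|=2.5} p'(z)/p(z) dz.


The zeros of p are: (3 + 2i), (3 - 2i), -1, 3, (-3 + 3i), (-3 - 3i).
Their magnitudes are: 3.606, 3.606, 1, 3, 4.243, 4.243.
Zeros with |z| < R = 2.5: -1.
Count = 1.
By the argument principle, (1/2πi) ∮_{|z|=R} p'(z)/p(z) dz equals exactly this count.

Number of zeros inside |z| < 2.5: 1.


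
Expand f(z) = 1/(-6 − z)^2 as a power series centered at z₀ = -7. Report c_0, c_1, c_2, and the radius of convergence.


Let w = z − z₀, so z = z₀ + w.
Then -6 − z = -6 − (z₀ + w) = (-6 − z₀) − w = 1 − w.
f(z) = 1/(1 − w)^2 = (1/(1)^2) · (1 − w/(1))^{−2}.
By the binomial series (1−u)^{−2} = Σ_{n≥0} C(n+1, 1) u^n for |u|<1, with u = w/(1):
  c_n = C(n+1, 1) / (1)^(n+2).
  c_0 = 1/(1)^2 = 1.
  c_1 = 2/(1)^3 = 2.
  c_2 = 3/(1)^4 = 3.
The series is valid for |w/d| < 1, i.e. |z − z₀| < |d|.
Radius of convergence: R = |-6 − z₀| = |1| = 1 (distance from z₀ to the singularity z = -6).

c_0 = 1, c_1 = 2, c_2 = 3; R = 1.


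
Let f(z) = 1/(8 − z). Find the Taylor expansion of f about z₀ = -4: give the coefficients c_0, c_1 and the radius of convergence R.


Let w = z − z₀, so z = z₀ + w.
Then 8 − z = 8 − (z₀ + w) = (8 − z₀) − w = 12 − w.
f(z) = 1/(12 − w) = (1/(12)) · 1/(1 − w/(12)) = Σ_{n≥0} w^n / (12)^(n+1).
So c_n = 1/(12)^(n+1):
  c_0 = 1/(12)^1 = 1/12.
  c_1 = 1/(12)^2 = 1/144.
The series is valid for |w/d| < 1, i.e. |z − z₀| < |d|.
Radius of convergence: R = |8 − z₀| = |12| = 12 (distance from z₀ to the singularity z = 8).

c_0 = 1/12, c_1 = 1/144; R = 12.


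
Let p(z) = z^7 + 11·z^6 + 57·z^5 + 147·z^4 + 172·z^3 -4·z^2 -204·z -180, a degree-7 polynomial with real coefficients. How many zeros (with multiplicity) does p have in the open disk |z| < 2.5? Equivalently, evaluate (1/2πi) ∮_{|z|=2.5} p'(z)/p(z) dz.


The zeros of p are: (-3 + 3i), (-3 - 3i), (-2 + 1i), (-2 - 1i), (-1 + 1i), (-1 - 1i), 1.
Their magnitudes are: 4.243, 4.243, 2.236, 2.236, 1.414, 1.414, 1.
Zeros with |z| < R = 2.5: (-2 + 1i), (-2 - 1i), (-1 + 1i), (-1 - 1i), 1.
Count = 5.
By the argument principle, (1/2πi) ∮_{|z|=R} p'(z)/p(z) dz equals exactly this count.

Number of zeros inside |z| < 2.5: 5.


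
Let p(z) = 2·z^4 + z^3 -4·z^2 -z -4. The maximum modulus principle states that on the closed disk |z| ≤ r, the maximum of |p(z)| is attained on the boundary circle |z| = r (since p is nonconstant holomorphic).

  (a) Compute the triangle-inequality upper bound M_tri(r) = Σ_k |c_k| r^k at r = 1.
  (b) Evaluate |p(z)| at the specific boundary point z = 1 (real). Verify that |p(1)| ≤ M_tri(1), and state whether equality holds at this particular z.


Coefficients: c_0 = -4, c_1 = -1, c_2 = -4, c_3 = 1, c_4 = 2. Radius r = 1.
Part (a). Triangle bound: M_tri(r) = Σ_k |c_k| r^k
  = |-4|·1^0 + |-1|·1^1 + |-4|·1^2 + |1|·1^3 + |2|·1^4
  = 4 + 1 + 4 + 1 + 2 = 12.
This bounds M(r) := max_{|z|=r} |p(z)| from above; equality holds iff all terms c_k z^k can be made to align in phase at a single z on |z|=r.
Part (b). At z = 1 (real, on the circle |z| = r):
  p(1) = (-4)·1^0 + (-1)·1^1 + (-4)·1^2 + (1)·1^3 + (2)·1^4 = -6.
  |p(1)| = 6.
Check: |p(1)| = 6 ≤ 12 = M_tri(1). ✓ Equality does not hold at z = 1 (the coefficients have mixed signs, so the terms do not all align in phase there).

M_tri(1) = 12; |p(1)| = 6; equality at z=1: no.


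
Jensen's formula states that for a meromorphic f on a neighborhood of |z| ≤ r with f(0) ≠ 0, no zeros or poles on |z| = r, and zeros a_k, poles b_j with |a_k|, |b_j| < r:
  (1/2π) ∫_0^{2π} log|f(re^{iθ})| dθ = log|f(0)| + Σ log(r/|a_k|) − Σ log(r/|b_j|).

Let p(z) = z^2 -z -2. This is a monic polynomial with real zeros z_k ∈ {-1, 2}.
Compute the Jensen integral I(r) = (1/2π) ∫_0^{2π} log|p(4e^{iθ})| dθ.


Zeros: -1, 2; r = 4.
Inside |z| < r: -1, 2. Outside (|z| ≥ r): ∅.
p(0) = -2, so log|p(0)| = log(2) = 0.6931.
Apply Jensen: I(r) = log|p(0)| + Σ_k log(r/|z_k|), summed over zeros inside |z| < r.
  log(r/|z_k|) for z_k = -1: log(4/1) = 1.3863
  log(r/|z_k|) for z_k = 2: log(4/2) = 0.6931
Sum over inside zeros: 2.0794.
I(r) = log|p(0)| + (inside sum) = 0.6931 + 2.0794 = 2.7726.
Closed form (all zeros inside, monic): I(r) = n·log(r) = 2·log(4) = 2.7726. ✓

I(r) ≈ 2.7726.


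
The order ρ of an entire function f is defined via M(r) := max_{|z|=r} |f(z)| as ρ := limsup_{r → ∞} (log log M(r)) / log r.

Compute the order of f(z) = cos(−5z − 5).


cos(w) is a linear combination of e^{iw} and e^{−iw} (or e^w, e^{−w} in the hyperbolic case), so |cos(w)| ≤ e^{|w|}. With w = −5z − 5, |w| ≤ 5|z| + 5 = 5r + 5 on |z| = r, giving M(r) ≤ e^{5r + 5}, so ρ ≤ 1. On a suitable ray (z = it for sin/cos; z = t for sinh/cosh, t real → ∞), |cos(−5z − 5)| grows like e^{5|t|}/2, so ρ ≥ 1. Hence ρ = 1.
Therefore ρ = 1.

Order ρ = 1.


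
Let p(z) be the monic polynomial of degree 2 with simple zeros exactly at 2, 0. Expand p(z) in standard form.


The polynomial is p(z) = ∏_{α ∈ S} (z − α), where S = {2, 0}.
Expanding the product yields: p(z) = z^2 -2·z.
The resulting polynomial has degree 2 and real coefficients as required.

p(z) = z^2 -2·z.


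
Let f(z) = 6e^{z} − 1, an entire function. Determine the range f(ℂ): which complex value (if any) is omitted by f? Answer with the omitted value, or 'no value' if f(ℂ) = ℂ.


Little Picard bounds the complement of f(ℂ) to at most one point.
e^{z} is never zero on ℂ, so 6·e^{z} takes every value in ℂ ∖ {0}. Adding -1 shifts the range to ℂ ∖ {-1}. Thus f omits exactly the value -1.

Omitted value: -1.


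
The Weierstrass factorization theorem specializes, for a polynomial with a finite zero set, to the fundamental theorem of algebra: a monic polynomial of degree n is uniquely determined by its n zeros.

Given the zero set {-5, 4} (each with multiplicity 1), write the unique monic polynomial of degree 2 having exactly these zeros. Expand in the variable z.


The polynomial is p(z) = ∏_{α ∈ S} (z − α), where S = {-5, 4}.
Expanding the product yields: p(z) = z^2 + z -20.
The resulting polynomial has degree 2 and real coefficients as required.

p(z) = z^2 + z -20.


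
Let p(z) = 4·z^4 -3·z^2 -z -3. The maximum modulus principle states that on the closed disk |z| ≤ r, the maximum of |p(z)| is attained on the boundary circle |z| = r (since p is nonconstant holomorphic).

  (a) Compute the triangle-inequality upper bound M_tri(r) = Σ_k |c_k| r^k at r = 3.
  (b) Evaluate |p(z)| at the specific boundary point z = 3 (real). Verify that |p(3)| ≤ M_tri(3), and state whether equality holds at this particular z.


Coefficients: c_0 = -3, c_1 = -1, c_2 = -3, c_3 = 0, c_4 = 4. Radius r = 3.
Part (a). Triangle bound: M_tri(r) = Σ_k |c_k| r^k
  = |-3|·3^0 + |-1|·3^1 + |-3|·3^2 + |0|·3^3 + |4|·3^4
  = 3 + 3 + 27 + 0 + 324 = 357.
This bounds M(r) := max_{|z|=r} |p(z)| from above; equality holds iff all terms c_k z^k can be made to align in phase at a single z on |z|=r.
Part (b). At z = 3 (real, on the circle |z| = r):
  p(3) = (-3)·3^0 + (-1)·3^1 + (-3)·3^2 + (0)·3^3 + (4)·3^4 = 291.
  |p(3)| = 291.
Check: |p(3)| = 291 ≤ 357 = M_tri(3). ✓ Equality does not hold at z = 3 (the coefficients have mixed signs, so the terms do not all align in phase there).

M_tri(3) = 357; |p(3)| = 291; equality at z=3: no.


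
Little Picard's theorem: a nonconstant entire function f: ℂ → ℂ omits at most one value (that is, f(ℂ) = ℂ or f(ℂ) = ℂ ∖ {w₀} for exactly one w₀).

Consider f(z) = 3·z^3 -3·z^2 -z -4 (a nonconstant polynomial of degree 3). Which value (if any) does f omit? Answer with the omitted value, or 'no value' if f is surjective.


Little Picard bounds the complement of f(ℂ) to at most one point.
For every w ∈ ℂ, the equation p(z) − w = 0 is a nonconstant polynomial in z and hence has at least one root by the fundamental theorem of algebra. So p is surjective onto ℂ, omitting no value.

Omitted value: no value.


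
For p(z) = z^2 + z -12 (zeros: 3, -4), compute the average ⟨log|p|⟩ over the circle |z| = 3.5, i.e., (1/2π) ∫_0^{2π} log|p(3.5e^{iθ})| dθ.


Zeros: -4, 3; r = 3.5.
Inside |z| < r: 3. Outside (|z| ≥ r): -4.
p(0) = -12, so log|p(0)| = log(12) = 2.4849.
Apply Jensen: I(r) = log|p(0)| + Σ_k log(r/|z_k|), summed over zeros inside |z| < r.
  log(r/|z_k|) for z_k = 3: log(3.5/3) = 0.1542
  Outside zeros (-4) contribute nothing to the Jensen sum.
Sum over inside zeros: 0.1542.
I(r) = log|p(0)| + (inside sum) = 2.4849 + 0.1542 = 2.6391.
Note: since some zeros are outside |z| ≤ r, the simplified n·log(r) form does NOT apply — only the inside zeros contribute.

I(r) ≈ 2.6391.


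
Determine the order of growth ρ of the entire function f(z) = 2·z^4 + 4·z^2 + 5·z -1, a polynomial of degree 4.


|f(z)| ≤ Σ|c_k|·r^k = O(r^4) as r → ∞. Polynomial growth is O(e^{r^ε}) for every ε > 0 (since r^4/e^{r^ε} → 0), so ρ ≤ ε for all ε > 0, i.e. ρ = 0. Every nonconstant polynomial has order 0.
Therefore ρ = 0.

Order ρ = 0.


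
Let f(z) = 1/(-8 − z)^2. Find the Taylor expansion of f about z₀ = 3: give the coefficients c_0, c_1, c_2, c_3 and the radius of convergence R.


Let w = z − z₀, so z = z₀ + w.
Then -8 − z = -8 − (z₀ + w) = (-8 − z₀) − w = -11 − w.
f(z) = 1/(-11 − w)^2 = (1/(-11)^2) · (1 − w/(-11))^{−2}.
By the binomial series (1−u)^{−2} = Σ_{n≥0} C(n+1, 1) u^n for |u|<1, with u = w/(-11):
  c_n = C(n+1, 1) / (-11)^(n+2).
  c_0 = 1/(-11)^2 = 1/121.
  c_1 = 2/(-11)^3 = -2/1331.
  c_2 = 3/(-11)^4 = 3/14641.
  c_3 = 4/(-11)^5 = -4/161051.
The series is valid for |w/d| < 1, i.e. |z − z₀| < |d|.
Radius of convergence: R = |-8 − z₀| = |-11| = 11 (distance from z₀ to the singularity z = -8).

c_0 = 1/121, c_1 = -2/1331, c_2 = 3/14641, c_3 = -4/161051; R = 11.


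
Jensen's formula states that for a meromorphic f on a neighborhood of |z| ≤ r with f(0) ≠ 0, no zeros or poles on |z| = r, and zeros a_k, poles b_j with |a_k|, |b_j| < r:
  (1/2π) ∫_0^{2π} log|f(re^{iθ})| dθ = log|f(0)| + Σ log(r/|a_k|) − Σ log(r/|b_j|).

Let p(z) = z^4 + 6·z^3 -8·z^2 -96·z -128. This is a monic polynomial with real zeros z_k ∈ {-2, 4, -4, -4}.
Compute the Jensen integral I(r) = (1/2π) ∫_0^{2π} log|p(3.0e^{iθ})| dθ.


Zeros: -4, -4, -2, 4; r = 3.0.
Inside |z| < r: -2. Outside (|z| ≥ r): -4, -4, 4.
p(0) = -128, so log|p(0)| = log(128) = 4.8520.
Apply Jensen: I(r) = log|p(0)| + Σ_k log(r/|z_k|), summed over zeros inside |z| < r.
  log(r/|z_k|) for z_k = -2: log(3.0/2) = 0.4055
  Outside zeros (-4, -4, 4) contribute nothing to the Jensen sum.
Sum over inside zeros: 0.4055.
I(r) = log|p(0)| + (inside sum) = 4.8520 + 0.4055 = 5.2575.
Note: since some zeros are outside |z| ≤ r, the simplified n·log(r) form does NOT apply — only the inside zeros contribute.

I(r) ≈ 5.2575.


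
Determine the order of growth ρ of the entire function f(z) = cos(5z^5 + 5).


Write cos(w) = (e^{iw} ± e^{−iw})/(2 or 2i), so |cos(w)| ≤ e^{|w|}. With w = 5z^5 + 5, |w| ≤ 5r^5 + 5 on |z|=r, giving M(r) ≤ e^{5r^5 + 5} and ρ ≤ 5. For the lower bound, choose z on |z|=r with 5z^5 purely imaginary of modulus 5r^5; then |cos(5z^5 + 5)| grows like e^{5r^5}/2, so ρ ≥ 5. Hence ρ = 5.
Therefore ρ = 5.

Order ρ = 5.


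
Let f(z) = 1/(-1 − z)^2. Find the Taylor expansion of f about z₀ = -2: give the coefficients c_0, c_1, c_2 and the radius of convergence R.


Let w = z − z₀, so z = z₀ + w.
Then -1 − z = -1 − (z₀ + w) = (-1 − z₀) − w = 1 − w.
f(z) = 1/(1 − w)^2 = (1/(1)^2) · (1 − w/(1))^{−2}.
By the binomial series (1−u)^{−2} = Σ_{n≥0} C(n+1, 1) u^n for |u|<1, with u = w/(1):
  c_n = C(n+1, 1) / (1)^(n+2).
  c_0 = 1/(1)^2 = 1.
  c_1 = 2/(1)^3 = 2.
  c_2 = 3/(1)^4 = 3.
The series is valid for |w/d| < 1, i.e. |z − z₀| < |d|.
Radius of convergence: R = |-1 − z₀| = |1| = 1 (distance from z₀ to the singularity z = -1).

c_0 = 1, c_1 = 2, c_2 = 3; R = 1.


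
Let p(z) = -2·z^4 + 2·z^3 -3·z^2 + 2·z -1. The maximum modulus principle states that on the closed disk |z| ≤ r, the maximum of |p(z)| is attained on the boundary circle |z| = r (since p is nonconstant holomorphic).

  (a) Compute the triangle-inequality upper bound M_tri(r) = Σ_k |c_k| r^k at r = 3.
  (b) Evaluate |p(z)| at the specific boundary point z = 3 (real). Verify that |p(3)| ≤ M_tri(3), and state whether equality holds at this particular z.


Coefficients: c_0 = -1, c_1 = 2, c_2 = -3, c_3 = 2, c_4 = -2. Radius r = 3.
Part (a). Triangle bound: M_tri(r) = Σ_k |c_k| r^k
  = |-1|·3^0 + |2|·3^1 + |-3|·3^2 + |2|·3^3 + |-2|·3^4
  = 1 + 6 + 27 + 54 + 162 = 250.
This bounds M(r) := max_{|z|=r} |p(z)| from above; equality holds iff all terms c_k z^k can be made to align in phase at a single z on |z|=r.
Part (b). At z = 3 (real, on the circle |z| = r):
  p(3) = (-1)·3^0 + (2)·3^1 + (-3)·3^2 + (2)·3^3 + (-2)·3^4 = -130.
  |p(3)| = 130.
Check: |p(3)| = 130 ≤ 250 = M_tri(3). ✓ Equality does not hold at z = 3 (the coefficients have mixed signs, so the terms do not all align in phase there).

M_tri(3) = 250; |p(3)| = 130; equality at z=3: no.


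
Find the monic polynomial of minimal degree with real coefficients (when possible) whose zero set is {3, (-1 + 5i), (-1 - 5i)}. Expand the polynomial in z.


The polynomial is p(z) = ∏_{α ∈ S} (z − α), where S = {3, (-1 + 5i), (-1 - 5i)}.
Expanding the product yields: p(z) = z^3 -z^2 + 20·z -78.
Note conjugate pairs combine to real quadratics: (z − (-1+5i))(z − (-1−5i)) = z² + 2z + 26.
The resulting polynomial has degree 3 and real coefficients as required.

p(z) = z^3 -z^2 + 20·z -78.


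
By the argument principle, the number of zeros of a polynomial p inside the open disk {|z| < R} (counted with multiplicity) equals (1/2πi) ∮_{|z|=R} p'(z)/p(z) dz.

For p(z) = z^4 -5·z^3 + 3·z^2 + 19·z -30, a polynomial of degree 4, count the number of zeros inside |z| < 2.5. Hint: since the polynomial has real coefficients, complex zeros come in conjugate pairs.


The zeros of p are: 3, (2 + 1i), (2 - 1i), -2.
Their magnitudes are: 3, 2.236, 2.236, 2.
Zeros with |z| < R = 2.5: (2 + 1i), (2 - 1i), -2.
Count = 3.
By the argument principle, (1/2πi) ∮_{|z|=R} p'(z)/p(z) dz equals exactly this count.

Number of zeros inside |z| < 2.5: 3.


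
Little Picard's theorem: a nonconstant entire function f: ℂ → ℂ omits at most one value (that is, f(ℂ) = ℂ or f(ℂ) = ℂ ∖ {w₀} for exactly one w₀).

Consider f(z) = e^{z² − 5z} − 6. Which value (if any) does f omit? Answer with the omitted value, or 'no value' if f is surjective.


Little Picard bounds the complement of f(ℂ) to at most one point.
The exponent g(z) = z² − 5z is a nonconstant polynomial, hence surjective onto ℂ. So e^{g(z)} takes every value in {e^w : w ∈ ℂ} = ℂ ∖ {0}. Adding -6 shifts the range to ℂ ∖ {-6}. f omits exactly -6.

Omitted value: -6.


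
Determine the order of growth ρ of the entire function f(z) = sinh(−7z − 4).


sinh(w) is a linear combination of e^{iw} and e^{−iw} (or e^w, e^{−w} in the hyperbolic case), so |sinh(w)| ≤ e^{|w|}. With w = −7z − 4, |w| ≤ 7|z| + 4 = 7r + 4 on |z| = r, giving M(r) ≤ e^{7r + 4}, so ρ ≤ 1. On a suitable ray (z = it for sin/cos; z = t for sinh/cosh, t real → ∞), |sinh(−7z − 4)| grows like e^{7|t|}/2, so ρ ≥ 1. Hence ρ = 1.
Therefore ρ = 1.

Order ρ = 1.


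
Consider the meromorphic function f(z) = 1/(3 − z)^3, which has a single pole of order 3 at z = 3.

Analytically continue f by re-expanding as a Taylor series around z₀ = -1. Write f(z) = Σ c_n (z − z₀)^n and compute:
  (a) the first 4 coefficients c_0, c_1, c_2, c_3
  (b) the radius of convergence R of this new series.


Let w = z − z₀, so z = z₀ + w.
Then 3 − z = 3 − (z₀ + w) = (3 − z₀) − w = 4 − w.
f(z) = 1/(4 − w)^3 = (1/(4)^3) · (1 − w/(4))^{−3}.
By the binomial series (1−u)^{−3} = Σ_{n≥0} C(n+2, 2) u^n for |u|<1, with u = w/(4):
  c_n = C(n+2, 2) / (4)^(n+3).
  c_0 = 1/(4)^3 = 1/64.
  c_1 = 3/(4)^4 = 3/256.
  c_2 = 6/(4)^5 = 3/512.
  c_3 = 10/(4)^6 = 5/2048.
The series is valid for |w/d| < 1, i.e. |z − z₀| < |d|.
Radius of convergence: R = |3 − z₀| = |4| = 4 (distance from z₀ to the singularity z = 3).

c_0 = 1/64, c_1 = 3/256, c_2 = 3/512, c_3 = 5/2048; R = 4.


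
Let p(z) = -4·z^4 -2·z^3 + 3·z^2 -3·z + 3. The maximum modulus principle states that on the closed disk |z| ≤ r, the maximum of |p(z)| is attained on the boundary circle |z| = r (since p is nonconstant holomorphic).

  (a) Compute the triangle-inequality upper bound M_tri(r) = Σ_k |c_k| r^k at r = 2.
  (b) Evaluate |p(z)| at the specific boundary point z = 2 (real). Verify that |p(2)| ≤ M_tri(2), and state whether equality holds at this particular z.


Coefficients: c_0 = 3, c_1 = -3, c_2 = 3, c_3 = -2, c_4 = -4. Radius r = 2.
Part (a). Triangle bound: M_tri(r) = Σ_k |c_k| r^k
  = |3|·2^0 + |-3|·2^1 + |3|·2^2 + |-2|·2^3 + |-4|·2^4
  = 3 + 6 + 12 + 16 + 64 = 101.
This bounds M(r) := max_{|z|=r} |p(z)| from above; equality holds iff all terms c_k z^k can be made to align in phase at a single z on |z|=r.
Part (b). At z = 2 (real, on the circle |z| = r):
  p(2) = (3)·2^0 + (-3)·2^1 + (3)·2^2 + (-2)·2^3 + (-4)·2^4 = -71.
  |p(2)| = 71.
Check: |p(2)| = 71 ≤ 101 = M_tri(2). ✓ Equality does not hold at z = 2 (the coefficients have mixed signs, so the terms do not all align in phase there).

M_tri(2) = 101; |p(2)| = 71; equality at z=2: no.


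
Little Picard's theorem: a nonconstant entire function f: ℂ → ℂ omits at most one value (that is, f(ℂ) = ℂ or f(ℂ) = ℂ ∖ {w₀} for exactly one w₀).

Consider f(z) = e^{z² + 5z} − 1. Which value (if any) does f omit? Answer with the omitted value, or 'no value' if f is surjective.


Little Picard bounds the complement of f(ℂ) to at most one point.
The exponent g(z) = z² + 5z is a nonconstant polynomial, hence surjective onto ℂ. So e^{g(z)} takes every value in {e^w : w ∈ ℂ} = ℂ ∖ {0}. Adding -1 shifts the range to ℂ ∖ {-1}. f omits exactly -1.

Omitted value: -1.


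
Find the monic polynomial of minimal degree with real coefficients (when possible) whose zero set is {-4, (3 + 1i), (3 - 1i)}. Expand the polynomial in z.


The polynomial is p(z) = ∏_{α ∈ S} (z − α), where S = {-4, (3 + 1i), (3 - 1i)}.
Expanding the product yields: p(z) = z^3 -2·z^2 -14·z + 40.
Note conjugate pairs combine to real quadratics: (z − (3+1i))(z − (3−1i)) = z² − 6z + 10.
The resulting polynomial has degree 3 and real coefficients as required.

p(z) = z^3 -2·z^2 -14·z + 40.


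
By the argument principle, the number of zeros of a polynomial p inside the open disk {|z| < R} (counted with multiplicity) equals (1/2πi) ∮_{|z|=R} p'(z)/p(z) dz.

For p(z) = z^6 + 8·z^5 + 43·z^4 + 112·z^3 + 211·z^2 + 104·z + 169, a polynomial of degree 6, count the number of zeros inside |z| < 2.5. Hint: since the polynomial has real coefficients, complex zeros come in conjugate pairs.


The zeros of p are: (-2 + 3i), (-2 - 3i), (-2 + 3i), (-2 - 3i), (0 + 1i), (0 - 1i).
Their magnitudes are: 3.606, 3.606, 3.606, 3.606, 1, 1.
Zeros with |z| < R = 2.5: (0 + 1i), (0 - 1i).
Count = 2.
By the argument principle, (1/2πi) ∮_{|z|=R} p'(z)/p(z) dz equals exactly this count.

Number of zeros inside |z| < 2.5: 2.


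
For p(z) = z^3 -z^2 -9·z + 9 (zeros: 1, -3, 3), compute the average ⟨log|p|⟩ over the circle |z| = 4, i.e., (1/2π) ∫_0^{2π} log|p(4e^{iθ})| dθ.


Zeros: -3, 1, 3; r = 4.
Inside |z| < r: -3, 1, 3. Outside (|z| ≥ r): ∅.
p(0) = 9, so log|p(0)| = log(9) = 2.1972.
Apply Jensen: I(r) = log|p(0)| + Σ_k log(r/|z_k|), summed over zeros inside |z| < r.
  log(r/|z_k|) for z_k = 1: log(4/1) = 1.3863
  log(r/|z_k|) for z_k = -3: log(4/3) = 0.2877
  log(r/|z_k|) for z_k = 3: log(4/3) = 0.2877
Sum over inside zeros: 1.9617.
I(r) = log|p(0)| + (inside sum) = 2.1972 + 1.9617 = 4.1589.
Closed form (all zeros inside, monic): I(r) = n·log(r) = 3·log(4) = 4.1589. ✓

I(r) ≈ 4.1589.


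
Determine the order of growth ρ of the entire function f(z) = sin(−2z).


sin(w) is a linear combination of e^{iw} and e^{−iw} (or e^w, e^{−w} in the hyperbolic case), so |sin(w)| ≤ e^{|w|}. With w = −2z, |w| ≤ 2|z| + 0 = 2r + 0 on |z| = r, giving M(r) ≤ e^{2r + 0}, so ρ ≤ 1. On a suitable ray (z = it for sin/cos; z = t for sinh/cosh, t real → ∞), |sin(−2z)| grows like e^{2|t|}/2, so ρ ≥ 1. Hence ρ = 1.
Therefore ρ = 1.

Order ρ = 1.


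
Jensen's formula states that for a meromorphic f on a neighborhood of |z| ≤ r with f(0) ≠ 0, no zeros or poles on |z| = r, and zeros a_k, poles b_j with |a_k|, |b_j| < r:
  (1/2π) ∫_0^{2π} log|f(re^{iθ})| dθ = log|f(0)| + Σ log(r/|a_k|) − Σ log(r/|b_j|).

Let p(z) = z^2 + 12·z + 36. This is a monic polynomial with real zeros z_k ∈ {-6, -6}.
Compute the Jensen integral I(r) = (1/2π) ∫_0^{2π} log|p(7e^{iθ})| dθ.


Zeros: -6, -6; r = 7.
Inside |z| < r: -6, -6. Outside (|z| ≥ r): ∅.
p(0) = 36, so log|p(0)| = log(36) = 3.5835.
Apply Jensen: I(r) = log|p(0)| + Σ_k log(r/|z_k|), summed over zeros inside |z| < r.
  log(r/|z_k|) for z_k = -6: log(7/6) = 0.1542
  log(r/|z_k|) for z_k = -6: log(7/6) = 0.1542
Sum over inside zeros: 0.3083.
I(r) = log|p(0)| + (inside sum) = 3.5835 + 0.3083 = 3.8918.
Closed form (all zeros inside, monic): I(r) = n·log(r) = 2·log(7) = 3.8918. ✓

I(r) ≈ 3.8918.


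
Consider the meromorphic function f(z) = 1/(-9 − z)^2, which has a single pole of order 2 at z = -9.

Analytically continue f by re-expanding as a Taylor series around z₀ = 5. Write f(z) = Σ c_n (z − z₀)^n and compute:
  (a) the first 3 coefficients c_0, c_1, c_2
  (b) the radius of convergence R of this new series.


Let w = z − z₀, so z = z₀ + w.
Then -9 − z = -9 − (z₀ + w) = (-9 − z₀) − w = -14 − w.
f(z) = 1/(-14 − w)^2 = (1/(-14)^2) · (1 − w/(-14))^{−2}.
By the binomial series (1−u)^{−2} = Σ_{n≥0} C(n+1, 1) u^n for |u|<1, with u = w/(-14):
  c_n = C(n+1, 1) / (-14)^(n+2).
  c_0 = 1/(-14)^2 = 1/196.
  c_1 = 2/(-14)^3 = -1/1372.
  c_2 = 3/(-14)^4 = 3/38416.
The series is valid for |w/d| < 1, i.e. |z − z₀| < |d|.
Radius of convergence: R = |-9 − z₀| = |-14| = 14 (distance from z₀ to the singularity z = -9).

c_0 = 1/196, c_1 = -1/1372, c_2 = 3/38416; R = 14.


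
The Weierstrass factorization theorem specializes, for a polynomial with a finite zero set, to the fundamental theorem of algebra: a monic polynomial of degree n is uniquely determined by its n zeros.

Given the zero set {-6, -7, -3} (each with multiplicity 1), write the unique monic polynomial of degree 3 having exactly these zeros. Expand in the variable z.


The polynomial is p(z) = ∏_{α ∈ S} (z − α), where S = {-6, -7, -3}.
Expanding the product yields: p(z) = z^3 + 16·z^2 + 81·z + 126.
The resulting polynomial has degree 3 and real coefficients as required.

p(z) = z^3 + 16·z^2 + 81·z + 126.


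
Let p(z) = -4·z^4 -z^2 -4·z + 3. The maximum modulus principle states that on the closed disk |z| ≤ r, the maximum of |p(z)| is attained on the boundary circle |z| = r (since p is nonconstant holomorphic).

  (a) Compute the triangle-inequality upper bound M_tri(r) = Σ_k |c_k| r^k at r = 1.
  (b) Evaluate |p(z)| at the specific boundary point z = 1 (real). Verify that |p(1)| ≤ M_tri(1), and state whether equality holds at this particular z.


Coefficients: c_0 = 3, c_1 = -4, c_2 = -1, c_3 = 0, c_4 = -4. Radius r = 1.
Part (a). Triangle bound: M_tri(r) = Σ_k |c_k| r^k
  = |3|·1^0 + |-4|·1^1 + |-1|·1^2 + |0|·1^3 + |-4|·1^4
  = 3 + 4 + 1 + 0 + 4 = 12.
This bounds M(r) := max_{|z|=r} |p(z)| from above; equality holds iff all terms c_k z^k can be made to align in phase at a single z on |z|=r.
Part (b). At z = 1 (real, on the circle |z| = r):
  p(1) = (3)·1^0 + (-4)·1^1 + (-1)·1^2 + (0)·1^3 + (-4)·1^4 = -6.
  |p(1)| = 6.
Check: |p(1)| = 6 ≤ 12 = M_tri(1). ✓ Equality does not hold at z = 1 (the coefficients have mixed signs, so the terms do not all align in phase there).

M_tri(1) = 12; |p(1)| = 6; equality at z=1: no.


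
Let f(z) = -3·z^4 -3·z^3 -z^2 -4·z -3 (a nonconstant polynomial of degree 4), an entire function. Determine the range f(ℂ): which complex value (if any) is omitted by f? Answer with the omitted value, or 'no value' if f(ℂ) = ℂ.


Little Picard bounds the complement of f(ℂ) to at most one point.
For every w ∈ ℂ, the equation p(z) − w = 0 is a nonconstant polynomial in z and hence has at least one root by the fundamental theorem of algebra. So p is surjective onto ℂ, omitting no value.

Omitted value: no value.


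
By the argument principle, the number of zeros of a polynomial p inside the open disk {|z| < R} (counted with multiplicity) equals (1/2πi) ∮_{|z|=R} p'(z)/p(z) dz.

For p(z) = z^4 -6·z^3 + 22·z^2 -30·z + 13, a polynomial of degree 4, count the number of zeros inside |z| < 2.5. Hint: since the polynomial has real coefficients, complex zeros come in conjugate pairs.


The zeros of p are: (2 + 3i), (2 - 3i), 1, 1.
Their magnitudes are: 3.606, 3.606, 1, 1.
Zeros with |z| < R = 2.5: 1, 1.
Count = 2.
By the argument principle, (1/2πi) ∮_{|z|=R} p'(z)/p(z) dz equals exactly this count.

Number of zeros inside |z| < 2.5: 2.


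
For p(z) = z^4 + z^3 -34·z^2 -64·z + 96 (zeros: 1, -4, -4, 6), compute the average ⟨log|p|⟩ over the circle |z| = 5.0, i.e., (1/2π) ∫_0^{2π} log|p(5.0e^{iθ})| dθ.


Zeros: -4, -4, 1, 6; r = 5.0.
Inside |z| < r: -4, -4, 1. Outside (|z| ≥ r): 6.
p(0) = 96, so log|p(0)| = log(96) = 4.5643.
Apply Jensen: I(r) = log|p(0)| + Σ_k log(r/|z_k|), summed over zeros inside |z| < r.
  log(r/|z_k|) for z_k = 1: log(5.0/1) = 1.6094
  log(r/|z_k|) for z_k = -4: log(5.0/4) = 0.2231
  log(r/|z_k|) for z_k = -4: log(5.0/4) = 0.2231
  Outside zeros (6) contribute nothing to the Jensen sum.
Sum over inside zeros: 2.0557.
I(r) = log|p(0)| + (inside sum) = 4.5643 + 2.0557 = 6.6201.
Note: since some zeros are outside |z| ≤ r, the simplified n·log(r) form does NOT apply — only the inside zeros contribute.

I(r) ≈ 6.6201.


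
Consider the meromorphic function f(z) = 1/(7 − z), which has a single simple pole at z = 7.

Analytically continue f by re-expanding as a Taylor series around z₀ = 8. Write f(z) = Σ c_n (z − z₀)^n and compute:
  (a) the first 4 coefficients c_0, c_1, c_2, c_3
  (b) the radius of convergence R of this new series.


Let w = z − z₀, so z = z₀ + w.
Then 7 − z = 7 − (z₀ + w) = (7 − z₀) − w = -1 − w.
f(z) = 1/(-1 − w) = (1/(-1)) · 1/(1 − w/(-1)) = Σ_{n≥0} w^n / (-1)^(n+1).
So c_n = 1/(-1)^(n+1):
  c_0 = 1/(-1)^1 = -1.
  c_1 = 1/(-1)^2 = 1.
  c_2 = 1/(-1)^3 = -1.
  c_3 = 1/(-1)^4 = 1.
The series is valid for |w/d| < 1, i.e. |z − z₀| < |d|.
Radius of convergence: R = |7 − z₀| = |-1| = 1 (distance from z₀ to the singularity z = 7).

c_0 = -1, c_1 = 1, c_2 = -1, c_3 = 1; R = 1.


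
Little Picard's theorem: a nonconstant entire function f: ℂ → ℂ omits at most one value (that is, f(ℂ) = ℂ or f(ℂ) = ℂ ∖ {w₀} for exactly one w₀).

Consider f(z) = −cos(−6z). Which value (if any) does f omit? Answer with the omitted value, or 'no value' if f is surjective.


Little Picard bounds the complement of f(ℂ) to at most one point.
cos is entire and surjective onto ℂ: for every w ∈ ℂ, cos(ζ) = w has a solution ζ ∈ ℂ (e.g., via the complex inverse arccos). With ζ = −6z this gives z = ζ/(-6). Then -1·cos(−6z) takes every value in -1·ℂ = ℂ, and adding 0 is a bijection of ℂ. So f is surjective and omits no value. (Note: only on the real line is cos bounded by [−1, 1].)

Omitted value: no value.


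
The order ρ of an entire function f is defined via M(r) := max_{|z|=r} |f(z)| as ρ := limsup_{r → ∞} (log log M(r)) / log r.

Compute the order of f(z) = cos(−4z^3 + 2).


Write cos(w) = (e^{iw} ± e^{−iw})/(2 or 2i), so |cos(w)| ≤ e^{|w|}. With w = −4z^3 + 2, |w| ≤ 4r^3 + 2 on |z|=r, giving M(r) ≤ e^{4r^3 + 2} and ρ ≤ 3. For the lower bound, choose z on |z|=r with -4z^3 purely imaginary of modulus 4r^3; then |cos(−4z^3 + 2)| grows like e^{4r^3}/2, so ρ ≥ 3. Hence ρ = 3.
Therefore ρ = 3.

Order ρ = 3.


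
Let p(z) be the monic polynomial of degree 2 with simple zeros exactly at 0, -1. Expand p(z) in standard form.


The polynomial is p(z) = ∏_{α ∈ S} (z − α), where S = {0, -1}.
Expanding the product yields: p(z) = z^2 + z.
The resulting polynomial has degree 2 and real coefficients as required.

p(z) = z^2 + z.


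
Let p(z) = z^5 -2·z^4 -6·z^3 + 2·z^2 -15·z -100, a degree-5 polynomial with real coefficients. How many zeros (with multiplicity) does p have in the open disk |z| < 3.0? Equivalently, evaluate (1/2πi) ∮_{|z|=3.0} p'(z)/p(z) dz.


The zeros of p are: (1 + 2i), (1 - 2i), 4, (-2 + 1i), (-2 - 1i).
Their magnitudes are: 2.236, 2.236, 4, 2.236, 2.236.
Zeros with |z| < R = 3.0: (1 + 2i), (1 - 2i), (-2 + 1i), (-2 - 1i).
Count = 4.
By the argument principle, (1/2πi) ∮_{|z|=R} p'(z)/p(z) dz equals exactly this count.

Number of zeros inside |z| < 3.0: 4.


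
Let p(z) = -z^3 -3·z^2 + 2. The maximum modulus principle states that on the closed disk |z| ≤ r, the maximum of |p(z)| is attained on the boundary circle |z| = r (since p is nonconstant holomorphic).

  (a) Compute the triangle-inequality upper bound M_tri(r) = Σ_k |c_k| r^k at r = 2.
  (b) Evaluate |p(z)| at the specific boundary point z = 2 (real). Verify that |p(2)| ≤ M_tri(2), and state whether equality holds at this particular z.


Coefficients: c_0 = 2, c_1 = 0, c_2 = -3, c_3 = -1. Radius r = 2.
Part (a). Triangle bound: M_tri(r) = Σ_k |c_k| r^k
  = |2|·2^0 + |0|·2^1 + |-3|·2^2 + |-1|·2^3
  = 2 + 0 + 12 + 8 = 22.
This bounds M(r) := max_{|z|=r} |p(z)| from above; equality holds iff all terms c_k z^k can be made to align in phase at a single z on |z|=r.
Part (b). At z = 2 (real, on the circle |z| = r):
  p(2) = (2)·2^0 + (0)·2^1 + (-3)·2^2 + (-1)·2^3 = -18.
  |p(2)| = 18.
Check: |p(2)| = 18 ≤ 22 = M_tri(2). ✓ Equality does not hold at z = 2 (the coefficients have mixed signs, so the terms do not all align in phase there).

M_tri(2) = 22; |p(2)| = 18; equality at z=2: no.


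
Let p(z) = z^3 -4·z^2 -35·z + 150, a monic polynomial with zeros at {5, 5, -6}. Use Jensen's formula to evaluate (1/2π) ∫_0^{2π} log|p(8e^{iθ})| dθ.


Zeros: -6, 5, 5; r = 8.
Inside |z| < r: -6, 5, 5. Outside (|z| ≥ r): ∅.
p(0) = 150, so log|p(0)| = log(150) = 5.0106.
Apply Jensen: I(r) = log|p(0)| + Σ_k log(r/|z_k|), summed over zeros inside |z| < r.
  log(r/|z_k|) for z_k = 5: log(8/5) = 0.4700
  log(r/|z_k|) for z_k = 5: log(8/5) = 0.4700
  log(r/|z_k|) for z_k = -6: log(8/6) = 0.2877
Sum over inside zeros: 1.2277.
I(r) = log|p(0)| + (inside sum) = 5.0106 + 1.2277 = 6.2383.
Closed form (all zeros inside, monic): I(r) = n·log(r) = 3·log(8) = 6.2383. ✓

I(r) ≈ 6.2383.


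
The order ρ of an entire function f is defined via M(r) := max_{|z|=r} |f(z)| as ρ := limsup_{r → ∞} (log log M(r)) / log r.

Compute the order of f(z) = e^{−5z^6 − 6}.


|e^{−5z^6 − 6}| = e^{Re(-5·z^6) + -6} ≤ e^{5|z|^6 + -6} = e^{5r^6 + -6} on |z| = r, so ρ ≤ 6. Choosing z on |z|=r so that -5·z^6 is real positive (always possible by picking arg z appropriately) gives |f(z)| = e^{5r^6 + -6}, matching the bound. The additive constant -6 does not affect log log M(r) ~ 6·log r. Hence ρ = 6.
Therefore ρ = 6.

Order ρ = 6.


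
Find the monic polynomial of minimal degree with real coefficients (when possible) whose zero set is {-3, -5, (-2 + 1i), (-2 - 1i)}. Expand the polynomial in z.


The polynomial is p(z) = ∏_{α ∈ S} (z − α), where S = {-3, -5, (-2 + 1i), (-2 - 1i)}.
Expanding the product yields: p(z) = z^4 + 12·z^3 + 52·z^2 + 100·z + 75.
Note conjugate pairs combine to real quadratics: (z − (-2+1i))(z − (-2−1i)) = z² + 4z + 5.
The resulting polynomial has degree 4 and real coefficients as required.

p(z) = z^4 + 12·z^3 + 52·z^2 + 100·z + 75.


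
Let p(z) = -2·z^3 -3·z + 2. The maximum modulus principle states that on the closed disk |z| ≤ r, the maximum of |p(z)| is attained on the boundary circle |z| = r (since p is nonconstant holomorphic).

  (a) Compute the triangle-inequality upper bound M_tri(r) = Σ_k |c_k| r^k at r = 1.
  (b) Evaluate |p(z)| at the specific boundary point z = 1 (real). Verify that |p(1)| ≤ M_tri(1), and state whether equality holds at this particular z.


Coefficients: c_0 = 2, c_1 = -3, c_2 = 0, c_3 = -2. Radius r = 1.
Part (a). Triangle bound: M_tri(r) = Σ_k |c_k| r^k
  = |2|·1^0 + |-3|·1^1 + |0|·1^2 + |-2|·1^3
  = 2 + 3 + 0 + 2 = 7.
This bounds M(r) := max_{|z|=r} |p(z)| from above; equality holds iff all terms c_k z^k can be made to align in phase at a single z on |z|=r.
Part (b). At z = 1 (real, on the circle |z| = r):
  p(1) = (2)·1^0 + (-3)·1^1 + (0)·1^2 + (-2)·1^3 = -3.
  |p(1)| = 3.
Check: |p(1)| = 3 ≤ 7 = M_tri(1). ✓ Equality does not hold at z = 1 (the coefficients have mixed signs, so the terms do not all align in phase there).

M_tri(1) = 7; |p(1)| = 3; equality at z=1: no.


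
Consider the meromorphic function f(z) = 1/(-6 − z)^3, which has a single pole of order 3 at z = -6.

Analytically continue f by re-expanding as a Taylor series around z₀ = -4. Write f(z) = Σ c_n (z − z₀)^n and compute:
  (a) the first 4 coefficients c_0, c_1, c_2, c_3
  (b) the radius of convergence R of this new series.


Let w = z − z₀, so z = z₀ + w.
Then -6 − z = -6 − (z₀ + w) = (-6 − z₀) − w = -2 − w.
f(z) = 1/(-2 − w)^3 = (1/(-2)^3) · (1 − w/(-2))^{−3}.
By the binomial series (1−u)^{−3} = Σ_{n≥0} C(n+2, 2) u^n for |u|<1, with u = w/(-2):
  c_n = C(n+2, 2) / (-2)^(n+3).
  c_0 = 1/(-2)^3 = -1/8.
  c_1 = 3/(-2)^4 = 3/16.
  c_2 = 6/(-2)^5 = -3/16.
  c_3 = 10/(-2)^6 = 5/32.
The series is valid for |w/d| < 1, i.e. |z − z₀| < |d|.
Radius of convergence: R = |-6 − z₀| = |-2| = 2 (distance from z₀ to the singularity z = -6).

c_0 = -1/8, c_1 = 3/16, c_2 = -3/16, c_3 = 5/32; R = 2.


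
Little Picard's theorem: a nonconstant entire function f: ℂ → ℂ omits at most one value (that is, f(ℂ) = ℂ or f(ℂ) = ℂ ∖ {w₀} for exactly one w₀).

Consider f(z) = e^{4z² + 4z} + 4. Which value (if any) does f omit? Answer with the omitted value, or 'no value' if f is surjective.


Little Picard bounds the complement of f(ℂ) to at most one point.
The exponent g(z) = 4z² + 4z is a nonconstant polynomial, hence surjective onto ℂ. So e^{g(z)} takes every value in {e^w : w ∈ ℂ} = ℂ ∖ {0}. Adding 4 shifts the range to ℂ ∖ {4}. f omits exactly 4.

Omitted value: 4.


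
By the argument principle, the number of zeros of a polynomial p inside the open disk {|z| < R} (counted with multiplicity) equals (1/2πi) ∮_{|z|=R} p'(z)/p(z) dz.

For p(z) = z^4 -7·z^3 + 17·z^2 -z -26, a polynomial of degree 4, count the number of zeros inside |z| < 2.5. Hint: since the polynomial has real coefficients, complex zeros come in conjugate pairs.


The zeros of p are: (3 + 2i), (3 - 2i), -1, 2.
Their magnitudes are: 3.606, 3.606, 1, 2.
Zeros with |z| < R = 2.5: -1, 2.
Count = 2.
By the argument principle, (1/2πi) ∮_{|z|=R} p'(z)/p(z) dz equals exactly this count.

Number of zeros inside |z| < 2.5: 2.


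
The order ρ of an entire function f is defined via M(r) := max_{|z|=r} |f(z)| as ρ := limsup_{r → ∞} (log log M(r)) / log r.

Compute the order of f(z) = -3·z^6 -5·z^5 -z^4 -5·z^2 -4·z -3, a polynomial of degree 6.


|f(z)| ≤ Σ|c_k|·r^k = O(r^6) as r → ∞. Polynomial growth is O(e^{r^ε}) for every ε > 0 (since r^6/e^{r^ε} → 0), so ρ ≤ ε for all ε > 0, i.e. ρ = 0. Every nonconstant polynomial has order 0.
Therefore ρ = 0.

Order ρ = 0.


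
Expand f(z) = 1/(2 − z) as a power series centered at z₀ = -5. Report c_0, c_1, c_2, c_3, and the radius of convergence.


Let w = z − z₀, so z = z₀ + w.
Then 2 − z = 2 − (z₀ + w) = (2 − z₀) − w = 7 − w.
f(z) = 1/(7 − w) = (1/(7)) · 1/(1 − w/(7)) = Σ_{n≥0} w^n / (7)^(n+1).
So c_n = 1/(7)^(n+1):
  c_0 = 1/(7)^1 = 1/7.
  c_1 = 1/(7)^2 = 1/49.
  c_2 = 1/(7)^3 = 1/343.
  c_3 = 1/(7)^4 = 1/2401.
The series is valid for |w/d| < 1, i.e. |z − z₀| < |d|.
Radius of convergence: R = |2 − z₀| = |7| = 7 (distance from z₀ to the singularity z = 2).

c_0 = 1/7, c_1 = 1/49, c_2 = 1/343, c_3 = 1/2401; R = 7.
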